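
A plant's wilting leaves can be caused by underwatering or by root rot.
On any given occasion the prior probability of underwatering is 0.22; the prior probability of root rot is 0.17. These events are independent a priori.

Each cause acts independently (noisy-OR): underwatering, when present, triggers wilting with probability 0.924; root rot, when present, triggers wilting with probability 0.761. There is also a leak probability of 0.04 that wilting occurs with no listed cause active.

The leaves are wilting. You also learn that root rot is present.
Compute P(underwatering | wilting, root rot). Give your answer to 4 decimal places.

Under noisy-OR, P(wilting | causes) = 1 − (1−0.04)·∏(1−qᵢ) over the active causes.
For the numerator, keep only underwatering=true terms: 0.982563×0.22 = 0.216164
Denominator P(wilting | root rot): 0.77056×0.78 + 0.982563×0.22 = 0.817201
P(underwatering | wilting, root rot) = 0.216164/0.817201 ≈ 0.2645

P(underwatering | wilting, root rot) ≈ 0.2645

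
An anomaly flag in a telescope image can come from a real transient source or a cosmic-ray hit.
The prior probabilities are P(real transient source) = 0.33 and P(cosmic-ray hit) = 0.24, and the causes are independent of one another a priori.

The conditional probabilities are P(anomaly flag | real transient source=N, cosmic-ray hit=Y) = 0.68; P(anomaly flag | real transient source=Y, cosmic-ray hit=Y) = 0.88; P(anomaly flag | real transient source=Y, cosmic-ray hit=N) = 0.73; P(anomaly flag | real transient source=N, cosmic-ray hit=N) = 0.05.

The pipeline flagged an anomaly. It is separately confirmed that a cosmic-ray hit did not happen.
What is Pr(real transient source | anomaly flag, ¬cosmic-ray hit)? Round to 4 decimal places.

Pr(real transient source | anomaly flag, ¬cosmic-ray hit) ≈ 0.8779

P(anomaly flag | ¬cosmic-ray hit) = 0.05×0.67 + 0.73×0.33 = 0.033500 + 0.240900 = 0.274400
Restricting to configurations with real transient source present: 0.73×0.33 = 0.240900.
So P(real transient source | anomaly flag, ¬cosmic-ray hit) = 0.240900/0.274400 ≈ 0.8779.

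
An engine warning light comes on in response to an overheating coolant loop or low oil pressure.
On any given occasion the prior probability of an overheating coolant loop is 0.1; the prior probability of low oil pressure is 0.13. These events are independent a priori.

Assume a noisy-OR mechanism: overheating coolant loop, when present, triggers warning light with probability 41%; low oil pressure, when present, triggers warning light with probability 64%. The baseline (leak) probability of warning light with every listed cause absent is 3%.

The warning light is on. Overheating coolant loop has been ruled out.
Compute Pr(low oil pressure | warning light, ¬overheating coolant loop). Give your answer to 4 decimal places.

Pr(low oil pressure | warning light, ¬overheating coolant loop) ≈ 0.7642

Under noisy-OR, P(warning light | causes) = 1 − (1−0.03)·∏(1−qᵢ) over the active causes.
By total probability over both values of low oil pressure:
  P(warning light | ¬overheating coolant loop) = 0.03·0.87 + 0.6508·0.13
        = 0.026100 + 0.084604 = 0.110704
Keeping only the low oil pressure-present terms gives 0.084604, so
  P(low oil pressure | warning light, ¬overheating coolant loop) = 0.084604 / 0.110704 ≈ 0.7642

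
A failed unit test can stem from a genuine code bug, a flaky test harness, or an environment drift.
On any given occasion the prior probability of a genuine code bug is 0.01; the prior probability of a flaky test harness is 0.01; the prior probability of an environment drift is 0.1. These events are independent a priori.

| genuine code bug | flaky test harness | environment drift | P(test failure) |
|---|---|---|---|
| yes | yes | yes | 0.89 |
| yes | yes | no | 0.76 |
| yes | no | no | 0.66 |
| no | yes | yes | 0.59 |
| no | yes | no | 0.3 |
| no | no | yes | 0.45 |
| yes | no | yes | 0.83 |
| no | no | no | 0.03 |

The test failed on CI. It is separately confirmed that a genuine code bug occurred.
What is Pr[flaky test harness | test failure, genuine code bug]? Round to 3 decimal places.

Weight on flaky test harness=true, given the evidence: 0.006840 + 0.000890 = 0.007730
The normalizing constant is 0.66×0.99×0.9 + 0.83×0.99×0.1 + 0.76×0.01×0.9 + 0.89×0.01×0.1 = 0.677960
P(flaky test harness | test failure, genuine code bug) = 0.007730/0.677960 ≈ 0.011

Pr[flaky test harness | test failure, genuine code bug] ≈ 0.011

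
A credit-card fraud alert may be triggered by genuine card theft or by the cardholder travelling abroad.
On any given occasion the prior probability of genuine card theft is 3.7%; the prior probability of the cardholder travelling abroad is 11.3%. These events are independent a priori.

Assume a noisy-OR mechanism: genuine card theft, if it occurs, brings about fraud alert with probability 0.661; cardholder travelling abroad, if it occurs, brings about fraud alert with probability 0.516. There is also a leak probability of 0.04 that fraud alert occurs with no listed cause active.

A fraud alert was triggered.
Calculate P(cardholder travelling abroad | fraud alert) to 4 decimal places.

Under noisy-OR, P(fraud alert | causes) = 1 − (1−0.04)·∏(1−qᵢ) over the active causes.
P(fraud alert) = 0.04*0.963*0.887 + 0.53536*0.963*0.113 + 0.67456*0.037*0.887 + 0.842487*0.037*0.113 = 0.034167 + 0.058257 + 0.022138 + 0.003522 = 0.118084
Restricting to configurations with cardholder travelling abroad present: 0.058257 + 0.003522 = 0.061779.
Hence the posterior is 0.061779/0.118084 ≈ 0.5232.

P(cardholder travelling abroad | fraud alert) ≈ 0.5232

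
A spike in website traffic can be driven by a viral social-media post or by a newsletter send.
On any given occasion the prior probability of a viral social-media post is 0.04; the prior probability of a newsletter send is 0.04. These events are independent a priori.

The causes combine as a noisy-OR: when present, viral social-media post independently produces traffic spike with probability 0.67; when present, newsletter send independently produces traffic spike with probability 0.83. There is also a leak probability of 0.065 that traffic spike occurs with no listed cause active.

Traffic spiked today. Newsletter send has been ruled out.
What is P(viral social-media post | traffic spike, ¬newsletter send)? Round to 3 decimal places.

Under noisy-OR, P(traffic spike | causes) = 1 − (1−0.065)·∏(1−qᵢ) over the active causes.
P(traffic spike | ¬newsletter send) = 0.065×0.96 + 0.69145×0.04 = 0.062400 + 0.027658 = 0.090058
The viral social-media post-present share is 0.69145×0.04 = 0.027658.
Hence the posterior is 0.027658/0.090058 ≈ 0.307.

P(viral social-media post | traffic spike, ¬newsletter send) ≈ 0.307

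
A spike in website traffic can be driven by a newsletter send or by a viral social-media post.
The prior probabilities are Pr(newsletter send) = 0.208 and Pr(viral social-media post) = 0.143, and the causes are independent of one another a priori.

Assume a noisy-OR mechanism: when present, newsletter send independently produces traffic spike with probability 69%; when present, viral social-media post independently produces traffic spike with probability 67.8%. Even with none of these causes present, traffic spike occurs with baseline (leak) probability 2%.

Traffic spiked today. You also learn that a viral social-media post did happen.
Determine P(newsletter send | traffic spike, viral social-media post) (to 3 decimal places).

Under noisy-OR, P(traffic spike | causes) = 1 − (1−0.02)·∏(1−qᵢ) over the active causes.
Weight on newsletter send=true, given the evidence: 0.902176×0.208 = 0.187653
Normalizer over all consistent configurations: 0.68444×0.792 + 0.902176×0.208 = 0.729729
P(newsletter send | traffic spike, viral social-media post) = 0.187653/0.729729 ≈ 0.257

P(newsletter send | traffic spike, viral social-media post) ≈ 0.257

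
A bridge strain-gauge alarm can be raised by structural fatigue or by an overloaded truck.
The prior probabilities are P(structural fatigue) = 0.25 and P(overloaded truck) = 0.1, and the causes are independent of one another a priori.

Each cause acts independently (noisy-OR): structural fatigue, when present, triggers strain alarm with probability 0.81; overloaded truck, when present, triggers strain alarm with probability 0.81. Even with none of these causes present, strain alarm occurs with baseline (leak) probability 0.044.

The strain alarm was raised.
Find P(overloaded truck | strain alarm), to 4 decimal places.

Under noisy-OR, P(strain alarm | causes) = 1 − (1−0.044)·∏(1−qᵢ) over the active causes.
P(strain alarm) = 0.044×0.75×0.9 + 0.81836×0.75×0.1 + 0.81836×0.25×0.9 + 0.965488×0.25×0.1 = 0.029700 + 0.061377 + 0.184131 + 0.024137 = 0.299345
Restricting to configurations with overloaded truck present: 0.061377 + 0.024137 = 0.085514.
Hence the posterior is 0.085514/0.299345 ≈ 0.2857.

P(overloaded truck | strain alarm) ≈ 0.2857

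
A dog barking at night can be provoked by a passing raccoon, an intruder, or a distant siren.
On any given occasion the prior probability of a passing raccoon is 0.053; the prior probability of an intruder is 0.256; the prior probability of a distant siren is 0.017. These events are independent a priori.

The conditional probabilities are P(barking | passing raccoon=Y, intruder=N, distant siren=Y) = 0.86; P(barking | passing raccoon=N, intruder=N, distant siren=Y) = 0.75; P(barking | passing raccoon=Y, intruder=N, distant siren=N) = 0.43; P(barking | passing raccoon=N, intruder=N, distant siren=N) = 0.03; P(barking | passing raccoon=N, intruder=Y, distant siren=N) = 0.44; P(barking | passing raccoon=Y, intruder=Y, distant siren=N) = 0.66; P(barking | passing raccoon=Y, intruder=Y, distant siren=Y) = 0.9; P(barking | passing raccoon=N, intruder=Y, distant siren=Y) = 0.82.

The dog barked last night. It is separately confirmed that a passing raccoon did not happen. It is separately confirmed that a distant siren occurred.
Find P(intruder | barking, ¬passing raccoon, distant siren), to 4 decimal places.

P(intruder | barking, ¬passing raccoon, distant siren) ≈ 0.2734

Numerator (weight on configurations with intruder): 0.82·0.256 = 0.209920
The normalizing constant is 0.75·0.744 + 0.82·0.256 = 0.767920
Posterior = 0.209920 / 0.767920 ≈ 0.2734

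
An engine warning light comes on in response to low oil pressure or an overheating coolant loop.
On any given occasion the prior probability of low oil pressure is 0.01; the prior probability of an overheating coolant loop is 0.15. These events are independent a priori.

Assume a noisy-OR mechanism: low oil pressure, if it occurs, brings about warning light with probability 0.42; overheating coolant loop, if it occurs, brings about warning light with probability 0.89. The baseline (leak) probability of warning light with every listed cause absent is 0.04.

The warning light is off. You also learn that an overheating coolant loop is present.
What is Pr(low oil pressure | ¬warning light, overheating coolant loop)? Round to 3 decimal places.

Pr(low oil pressure | ¬warning light, overheating coolant loop) ≈ 0.006

Under noisy-OR, P(warning light | causes) = 1 − (1−0.04)·∏(1−qᵢ) over the active causes.
By total probability over both values of low oil pressure:
  P(¬warning light | overheating coolant loop) = 0.1056*0.99 + 0.061248*0.01
        = 0.104544 + 0.000612 = 0.105156
Configurations with low oil pressure contribute 0.000612, so
  P(low oil pressure | ¬warning light, overheating coolant loop) = 0.000612 / 0.105156 ≈ 0.006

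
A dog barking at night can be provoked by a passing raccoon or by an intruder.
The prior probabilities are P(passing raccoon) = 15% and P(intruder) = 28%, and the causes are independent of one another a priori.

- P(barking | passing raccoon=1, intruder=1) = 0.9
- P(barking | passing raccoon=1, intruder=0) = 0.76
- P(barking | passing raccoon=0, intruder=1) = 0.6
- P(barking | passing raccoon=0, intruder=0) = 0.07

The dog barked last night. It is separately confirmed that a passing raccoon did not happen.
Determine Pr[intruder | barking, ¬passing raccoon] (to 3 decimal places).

For the numerator, keep only intruder=true terms: 0.6·0.28 = 0.168000
The normalizing constant is 0.07·0.72 + 0.6·0.28 = 0.218400
P(intruder | barking, ¬passing raccoon) = 0.168000/0.218400 ≈ 0.769

Pr[intruder | barking, ¬passing raccoon] ≈ 0.769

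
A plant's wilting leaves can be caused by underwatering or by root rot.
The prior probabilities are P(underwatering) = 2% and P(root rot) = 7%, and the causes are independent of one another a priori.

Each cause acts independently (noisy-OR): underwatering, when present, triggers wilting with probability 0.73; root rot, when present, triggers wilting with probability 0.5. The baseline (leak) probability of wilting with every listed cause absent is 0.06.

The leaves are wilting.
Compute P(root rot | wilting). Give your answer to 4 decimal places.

Under noisy-OR, P(wilting | causes) = 1 − (1−0.06)·∏(1−qᵢ) over the active causes.
Weight on root rot=true, given the evidence: 0.036358 + 0.001222 = 0.037580
Normalizer over all consistent configurations: 0.06*0.98*0.93 + 0.53*0.98*0.07 + 0.7462*0.02*0.93 + 0.8731*0.02*0.07 = 0.106143
Posterior = 0.037580 / 0.106143 ≈ 0.3541

P(root rot | wilting) ≈ 0.3541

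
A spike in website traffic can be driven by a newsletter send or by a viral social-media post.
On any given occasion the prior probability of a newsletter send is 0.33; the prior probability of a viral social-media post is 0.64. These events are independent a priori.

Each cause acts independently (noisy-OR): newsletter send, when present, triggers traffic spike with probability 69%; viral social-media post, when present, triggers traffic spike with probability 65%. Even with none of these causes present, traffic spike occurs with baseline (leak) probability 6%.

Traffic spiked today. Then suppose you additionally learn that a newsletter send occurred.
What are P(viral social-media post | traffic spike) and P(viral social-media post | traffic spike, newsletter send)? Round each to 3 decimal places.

P(viral social-media post | traffic spike) ≈ 0.829; P(viral social-media post | traffic spike, newsletter send) ≈ 0.693

Under noisy-OR, P(traffic spike | causes) = 1 − (1−0.06)·∏(1−qᵢ) over the active causes.
For the numerator, keep only viral social-media post=true terms: 0.287725 + 0.189660 = 0.477385
Normalizer over all consistent configurations: 0.06*0.67*0.36 + 0.671*0.67*0.64 + 0.7086*0.33*0.36 + 0.89801*0.33*0.64 = 0.576039
P(viral social-media post | traffic spike) = 0.477385/0.576039 ≈ 0.829

With the extra evidence:
By total probability over both values of viral social-media post:
  P(traffic spike | newsletter send) = 0.7086×0.36 + 0.89801×0.64
        = 0.255096 + 0.574726 = 0.829822
Keeping only the viral social-media post-present terms gives 0.574726, so
  P(viral social-media post | traffic spike, newsletter send) = 0.574726 / 0.829822 ≈ 0.693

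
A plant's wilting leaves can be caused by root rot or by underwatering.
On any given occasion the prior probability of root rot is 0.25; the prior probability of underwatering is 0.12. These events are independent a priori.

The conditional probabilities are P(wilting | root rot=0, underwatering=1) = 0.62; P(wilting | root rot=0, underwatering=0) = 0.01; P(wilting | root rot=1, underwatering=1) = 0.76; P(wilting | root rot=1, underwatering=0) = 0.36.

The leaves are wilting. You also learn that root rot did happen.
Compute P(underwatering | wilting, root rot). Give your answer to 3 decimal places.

P(underwatering | wilting, root rot) ≈ 0.224

For the numerator, keep only underwatering=true terms: 0.76·0.12 = 0.091200
Denominator P(wilting | root rot): 0.36·0.88 + 0.76·0.12 = 0.408000
P(underwatering | wilting, root rot) = 0.091200/0.408000 ≈ 0.224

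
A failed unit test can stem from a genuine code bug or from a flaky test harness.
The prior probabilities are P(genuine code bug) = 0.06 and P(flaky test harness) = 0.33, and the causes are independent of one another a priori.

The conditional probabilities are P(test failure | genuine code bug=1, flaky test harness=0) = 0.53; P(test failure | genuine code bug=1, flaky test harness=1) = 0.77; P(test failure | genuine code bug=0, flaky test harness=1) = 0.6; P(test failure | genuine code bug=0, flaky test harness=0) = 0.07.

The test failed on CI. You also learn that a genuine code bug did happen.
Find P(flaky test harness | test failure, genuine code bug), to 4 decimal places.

Sum P(test failure|·) weighted by the priors over both values of flaky test harness:
  P(test failure | genuine code bug) = 0.53·0.67 + 0.77·0.33
        = 0.355100 + 0.254100 = 0.609200
The terms with flaky test harness present sum to 0.254100, so
  P(flaky test harness | test failure, genuine code bug) = 0.254100 / 0.609200 ≈ 0.4171

P(flaky test harness | test failure, genuine code bug) ≈ 0.4171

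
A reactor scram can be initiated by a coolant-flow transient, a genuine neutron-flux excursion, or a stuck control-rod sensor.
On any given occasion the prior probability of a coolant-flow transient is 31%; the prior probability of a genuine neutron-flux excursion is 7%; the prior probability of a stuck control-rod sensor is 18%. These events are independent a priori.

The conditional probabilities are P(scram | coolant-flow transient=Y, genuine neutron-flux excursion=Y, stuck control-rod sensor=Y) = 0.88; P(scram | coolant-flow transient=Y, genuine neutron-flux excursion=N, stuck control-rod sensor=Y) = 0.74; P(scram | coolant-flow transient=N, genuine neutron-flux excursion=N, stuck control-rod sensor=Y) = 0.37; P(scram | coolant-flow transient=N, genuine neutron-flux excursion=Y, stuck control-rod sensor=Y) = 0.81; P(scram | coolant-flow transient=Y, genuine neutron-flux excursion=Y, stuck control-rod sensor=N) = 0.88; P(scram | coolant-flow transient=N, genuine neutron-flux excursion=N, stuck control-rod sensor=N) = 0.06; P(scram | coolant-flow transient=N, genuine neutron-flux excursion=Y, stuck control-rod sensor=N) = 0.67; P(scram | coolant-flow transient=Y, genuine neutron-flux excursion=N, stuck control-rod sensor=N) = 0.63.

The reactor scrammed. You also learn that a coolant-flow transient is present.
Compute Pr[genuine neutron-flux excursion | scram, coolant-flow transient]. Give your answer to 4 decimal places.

P(scram | coolant-flow transient) = 0.63·0.93·0.82 + 0.74·0.93·0.18 + 0.88·0.07·0.82 + 0.88·0.07·0.18 = 0.480438 + 0.123876 + 0.050512 + 0.011088 = 0.665914
Restricting to configurations with genuine neutron-flux excursion present: 0.050512 + 0.011088 = 0.061600.
Hence the posterior is 0.061600/0.665914 ≈ 0.0925.

Pr[genuine neutron-flux excursion | scram, coolant-flow transient] ≈ 0.0925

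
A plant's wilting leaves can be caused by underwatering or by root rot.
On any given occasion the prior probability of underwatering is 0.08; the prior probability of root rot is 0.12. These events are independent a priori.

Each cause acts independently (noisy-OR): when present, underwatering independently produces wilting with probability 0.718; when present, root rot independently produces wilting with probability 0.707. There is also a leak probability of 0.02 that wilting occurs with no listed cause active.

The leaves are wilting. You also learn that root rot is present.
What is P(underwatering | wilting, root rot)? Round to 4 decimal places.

P(underwatering | wilting, root rot) ≈ 0.1008

Under noisy-OR, P(wilting | causes) = 1 − (1−0.02)·∏(1−qᵢ) over the active causes.
Numerator (weight on configurations with underwatering): 0.919027*0.08 = 0.073522
The normalizing constant is 0.71286*0.92 + 0.919027*0.08 = 0.729353
Posterior = 0.073522 / 0.729353 ≈ 0.1008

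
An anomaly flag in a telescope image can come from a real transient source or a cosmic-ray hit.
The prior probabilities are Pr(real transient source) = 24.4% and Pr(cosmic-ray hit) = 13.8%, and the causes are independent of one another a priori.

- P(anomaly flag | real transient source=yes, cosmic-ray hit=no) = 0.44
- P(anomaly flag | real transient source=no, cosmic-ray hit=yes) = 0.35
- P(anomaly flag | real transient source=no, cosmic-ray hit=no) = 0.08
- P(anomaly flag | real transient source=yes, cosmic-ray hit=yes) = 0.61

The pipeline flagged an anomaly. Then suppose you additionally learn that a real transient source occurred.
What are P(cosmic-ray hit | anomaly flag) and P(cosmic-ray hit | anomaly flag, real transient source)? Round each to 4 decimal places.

P(cosmic-ray hit | anomaly flag) ≈ 0.2828; P(cosmic-ray hit | anomaly flag, real transient source) ≈ 0.1816

For the numerator, keep only cosmic-ray hit=true terms: 0.036515 + 0.020540 = 0.057055
Denominator P(anomaly flag): 0.08*0.756*0.862 + 0.35*0.756*0.138 + 0.44*0.244*0.862 + 0.61*0.244*0.138 = 0.201733
P(cosmic-ray hit | anomaly flag) = 0.057055/0.201733 ≈ 0.2828

Now condition on the additional information:
Numerator (weight on configurations with cosmic-ray hit): 0.61×0.138 = 0.084180
Normalizer over all consistent configurations: 0.44×0.862 + 0.61×0.138 = 0.463460
Posterior = 0.084180 / 0.463460 ≈ 0.1816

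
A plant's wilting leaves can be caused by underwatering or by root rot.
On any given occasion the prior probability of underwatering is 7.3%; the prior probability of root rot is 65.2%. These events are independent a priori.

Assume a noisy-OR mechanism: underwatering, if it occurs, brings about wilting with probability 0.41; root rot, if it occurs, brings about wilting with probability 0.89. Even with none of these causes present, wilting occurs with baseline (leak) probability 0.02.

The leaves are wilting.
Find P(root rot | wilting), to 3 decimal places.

P(root rot | wilting) ≈ 0.971

Under noisy-OR, P(wilting | causes) = 1 − (1−0.02)·∏(1−qᵢ) over the active causes.
For the numerator, keep only root rot=true terms: 0.539249 + 0.044569 = 0.583818
The normalizing constant is 0.02×0.927×0.348 + 0.8922×0.927×0.652 + 0.4218×0.073×0.348 + 0.936398×0.073×0.652 = 0.600985
P(root rot | wilting) = 0.583818/0.600985 ≈ 0.971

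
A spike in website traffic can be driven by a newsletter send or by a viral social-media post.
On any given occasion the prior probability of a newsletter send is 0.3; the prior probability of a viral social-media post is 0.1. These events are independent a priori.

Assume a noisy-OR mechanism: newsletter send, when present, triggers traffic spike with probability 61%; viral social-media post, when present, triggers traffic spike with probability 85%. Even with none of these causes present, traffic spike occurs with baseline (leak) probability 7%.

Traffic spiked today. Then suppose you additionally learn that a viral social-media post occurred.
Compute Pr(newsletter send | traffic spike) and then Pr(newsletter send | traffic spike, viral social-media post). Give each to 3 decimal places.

Pr(newsletter send | traffic spike) ≈ 0.658; Pr(newsletter send | traffic spike, viral social-media post) ≈ 0.320

Under noisy-OR, P(traffic spike | causes) = 1 − (1−0.07)·∏(1−qᵢ) over the active causes.
P(traffic spike) = 0.07*0.7*0.9 + 0.8605*0.7*0.1 + 0.6373*0.3*0.9 + 0.945595*0.3*0.1 = 0.044100 + 0.060235 + 0.172071 + 0.028368 = 0.304774
The newsletter send-present share is 0.172071 + 0.028368 = 0.200439.
P(newsletter send | traffic spike) = 0.200439 / 0.304774 ≈ 0.658

Now condition on the additional information:
By total probability over both values of newsletter send:
  P(traffic spike | viral social-media post) = 0.8605·0.7 + 0.945595·0.3
        = 0.602350 + 0.283679 = 0.886029
Configurations with newsletter send contribute 0.283679, so
  P(newsletter send | traffic spike, viral social-media post) = 0.283679 / 0.886029 ≈ 0.320
— viral social-media post explains away the evidence for newsletter send.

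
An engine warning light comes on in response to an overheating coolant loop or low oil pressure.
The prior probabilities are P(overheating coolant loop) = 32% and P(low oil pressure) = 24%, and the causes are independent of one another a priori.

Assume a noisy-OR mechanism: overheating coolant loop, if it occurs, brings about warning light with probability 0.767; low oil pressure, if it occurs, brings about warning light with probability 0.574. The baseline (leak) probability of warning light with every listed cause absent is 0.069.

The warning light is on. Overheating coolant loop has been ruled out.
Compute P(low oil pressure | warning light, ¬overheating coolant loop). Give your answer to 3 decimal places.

P(low oil pressure | warning light, ¬overheating coolant loop) ≈ 0.734

Under noisy-OR, P(warning light | causes) = 1 − (1−0.069)·∏(1−qᵢ) over the active causes.
P(warning light | ¬overheating coolant loop) = 0.069·0.76 + 0.603394·0.24 = 0.052440 + 0.144815 = 0.197255
Restricting to configurations with low oil pressure present: 0.603394·0.24 = 0.144815.
P(low oil pressure | warning light, ¬overheating coolant loop) = 0.144815 / 0.197255 ≈ 0.734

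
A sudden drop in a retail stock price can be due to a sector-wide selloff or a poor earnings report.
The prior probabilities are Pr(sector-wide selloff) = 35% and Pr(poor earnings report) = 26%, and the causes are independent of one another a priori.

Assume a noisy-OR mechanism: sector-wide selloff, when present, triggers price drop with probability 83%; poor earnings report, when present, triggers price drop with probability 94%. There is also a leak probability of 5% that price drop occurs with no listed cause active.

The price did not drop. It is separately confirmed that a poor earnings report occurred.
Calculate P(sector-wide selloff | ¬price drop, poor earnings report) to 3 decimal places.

Under noisy-OR, P(price drop | causes) = 1 − (1−0.05)·∏(1−qᵢ) over the active causes.
By total probability over both values of sector-wide selloff:
  P(¬price drop | poor earnings report) = 0.057·0.65 + 0.00969·0.35
        = 0.037050 + 0.003391 = 0.040441
Configurations with sector-wide selloff contribute 0.003391, so
  P(sector-wide selloff | ¬price drop, poor earnings report) = 0.003391 / 0.040441 ≈ 0.084

P(sector-wide selloff | ¬price drop, poor earnings report) ≈ 0.084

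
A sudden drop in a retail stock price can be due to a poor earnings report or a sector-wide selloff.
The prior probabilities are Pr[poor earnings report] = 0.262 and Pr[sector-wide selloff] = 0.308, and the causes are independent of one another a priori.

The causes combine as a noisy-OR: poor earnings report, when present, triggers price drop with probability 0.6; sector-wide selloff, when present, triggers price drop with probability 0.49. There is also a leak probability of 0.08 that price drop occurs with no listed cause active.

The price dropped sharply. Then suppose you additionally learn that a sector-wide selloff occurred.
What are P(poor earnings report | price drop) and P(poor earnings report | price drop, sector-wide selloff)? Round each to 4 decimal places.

P(poor earnings report | price drop) ≈ 0.5273; P(poor earnings report | price drop, sector-wide selloff) ≈ 0.3520

Under noisy-OR, P(price drop | causes) = 1 − (1−0.08)·∏(1−qᵢ) over the active causes.
Numerator (weight on configurations with poor earnings report): 0.114584 + 0.065551 = 0.180135
Normalizer over all consistent configurations: 0.08×0.738×0.692 + 0.5308×0.738×0.308 + 0.632×0.262×0.692 + 0.81232×0.262×0.308 = 0.341644
Posterior = 0.180135 / 0.341644 ≈ 0.5273

Now also conditioning on sector-wide selloff=true:
By total probability over both values of poor earnings report:
  P(price drop | sector-wide selloff) = 0.5308×0.738 + 0.81232×0.262
        = 0.391730 + 0.212828 = 0.604558
Configurations with poor earnings report contribute 0.212828, so
  P(poor earnings report | price drop, sector-wide selloff) = 0.212828 / 0.604558 ≈ 0.3520
The drop from 0.5273 to 0.3520 is the explaining-away (discounting) effect.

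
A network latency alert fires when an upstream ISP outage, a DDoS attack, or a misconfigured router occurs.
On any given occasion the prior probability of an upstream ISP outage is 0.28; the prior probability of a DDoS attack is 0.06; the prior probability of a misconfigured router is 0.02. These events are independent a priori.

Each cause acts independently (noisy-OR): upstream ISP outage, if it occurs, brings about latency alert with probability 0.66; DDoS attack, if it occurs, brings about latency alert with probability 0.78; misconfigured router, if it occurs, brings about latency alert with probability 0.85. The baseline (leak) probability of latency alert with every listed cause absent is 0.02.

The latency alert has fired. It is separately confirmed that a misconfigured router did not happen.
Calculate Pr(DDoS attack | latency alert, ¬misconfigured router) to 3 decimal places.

Under noisy-OR, P(latency alert | causes) = 1 − (1−0.02)·∏(1−qᵢ) over the active causes.
P(latency alert | ¬misconfigured router) = 0.02*0.72*0.94 + 0.7844*0.72*0.06 + 0.6668*0.28*0.94 + 0.926696*0.28*0.06 = 0.013536 + 0.033886 + 0.175502 + 0.015568 = 0.238492
The DDoS attack-present share is 0.033886 + 0.015568 = 0.049454.
P(DDoS attack | latency alert, ¬misconfigured router) = 0.049454 / 0.238492 ≈ 0.207

Pr(DDoS attack | latency alert, ¬misconfigured router) ≈ 0.207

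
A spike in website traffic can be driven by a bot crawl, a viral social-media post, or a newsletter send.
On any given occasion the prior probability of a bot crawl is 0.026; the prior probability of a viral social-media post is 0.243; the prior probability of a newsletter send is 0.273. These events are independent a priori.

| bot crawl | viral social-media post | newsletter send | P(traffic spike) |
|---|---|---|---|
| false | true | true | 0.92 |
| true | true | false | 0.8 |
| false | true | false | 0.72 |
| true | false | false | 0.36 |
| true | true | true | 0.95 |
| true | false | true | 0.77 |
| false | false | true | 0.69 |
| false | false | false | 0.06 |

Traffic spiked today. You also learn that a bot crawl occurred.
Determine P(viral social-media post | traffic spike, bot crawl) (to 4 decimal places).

P(viral social-media post | traffic spike, bot crawl) ≈ 0.3639

P(traffic spike | bot crawl) = 0.36·0.757·0.727 + 0.77·0.757·0.273 + 0.8·0.243·0.727 + 0.95·0.243·0.273 = 0.198122 + 0.159129 + 0.141329 + 0.063022 = 0.561602
Of this, 0.204351 comes from 0.141329 + 0.063022 (the viral social-media post=true cases).
Hence the posterior is 0.204351/0.561602 ≈ 0.3639.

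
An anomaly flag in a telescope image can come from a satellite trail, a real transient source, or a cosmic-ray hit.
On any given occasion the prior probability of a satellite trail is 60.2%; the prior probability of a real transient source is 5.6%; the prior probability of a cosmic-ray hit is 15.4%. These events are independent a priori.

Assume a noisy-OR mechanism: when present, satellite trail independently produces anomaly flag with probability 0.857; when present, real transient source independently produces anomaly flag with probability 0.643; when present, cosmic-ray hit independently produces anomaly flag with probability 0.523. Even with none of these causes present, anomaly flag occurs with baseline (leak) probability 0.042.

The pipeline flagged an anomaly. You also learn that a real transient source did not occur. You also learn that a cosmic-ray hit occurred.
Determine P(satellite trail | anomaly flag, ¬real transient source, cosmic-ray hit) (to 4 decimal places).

Under noisy-OR, P(anomaly flag | causes) = 1 − (1−0.042)·∏(1−qᵢ) over the active causes.
P(anomaly flag | ¬real transient source, cosmic-ray hit) = 0.543034×0.398 + 0.934654×0.602 = 0.216128 + 0.562662 = 0.778790
Restricting to configurations with satellite trail present: 0.934654×0.602 = 0.562662.
So P(satellite trail | anomaly flag, ¬real transient source, cosmic-ray hit) = 0.562662/0.778790 ≈ 0.7225.

P(satellite trail | anomaly flag, ¬real transient source, cosmic-ray hit) ≈ 0.7225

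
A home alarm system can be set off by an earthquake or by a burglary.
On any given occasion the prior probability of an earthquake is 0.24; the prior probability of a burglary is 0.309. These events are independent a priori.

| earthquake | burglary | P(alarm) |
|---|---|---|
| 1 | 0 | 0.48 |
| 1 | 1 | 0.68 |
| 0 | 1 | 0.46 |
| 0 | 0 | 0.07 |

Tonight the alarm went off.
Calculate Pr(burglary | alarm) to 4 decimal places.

Pr(burglary | alarm) ≈ 0.5766

P(alarm) = 0.07*0.76*0.691 + 0.46*0.76*0.309 + 0.48*0.24*0.691 + 0.68*0.24*0.309 = 0.036761 + 0.108026 + 0.079603 + 0.050429 = 0.274819
Of this, 0.158455 comes from 0.108026 + 0.050429 (the burglary=true cases).
So P(burglary | alarm) = 0.158455/0.274819 ≈ 0.5766.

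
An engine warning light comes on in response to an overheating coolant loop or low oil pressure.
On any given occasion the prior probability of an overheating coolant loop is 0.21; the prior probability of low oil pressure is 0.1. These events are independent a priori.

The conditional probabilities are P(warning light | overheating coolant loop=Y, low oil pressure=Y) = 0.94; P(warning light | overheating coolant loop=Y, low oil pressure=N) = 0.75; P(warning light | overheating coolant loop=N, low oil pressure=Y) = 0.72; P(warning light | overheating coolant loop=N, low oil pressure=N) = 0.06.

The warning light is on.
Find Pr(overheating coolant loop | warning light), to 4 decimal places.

For the numerator, keep only overheating coolant loop=true terms: 0.141750 + 0.019740 = 0.161490
Denominator P(warning light): 0.06×0.79×0.9 + 0.72×0.79×0.1 + 0.75×0.21×0.9 + 0.94×0.21×0.1 = 0.261030
Posterior = 0.161490 / 0.261030 ≈ 0.6187

Pr(overheating coolant loop | warning light) ≈ 0.6187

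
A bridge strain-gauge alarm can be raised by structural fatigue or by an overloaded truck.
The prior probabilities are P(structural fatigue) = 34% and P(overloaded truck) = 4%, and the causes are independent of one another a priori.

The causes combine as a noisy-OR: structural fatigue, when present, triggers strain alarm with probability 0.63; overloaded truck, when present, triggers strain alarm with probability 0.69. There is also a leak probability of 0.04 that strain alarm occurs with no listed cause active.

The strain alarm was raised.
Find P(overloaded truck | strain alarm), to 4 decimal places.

P(overloaded truck | strain alarm) ≈ 0.1150

Under noisy-OR, P(strain alarm | causes) = 1 − (1−0.04)·∏(1−qᵢ) over the active causes.
For the numerator, keep only overloaded truck=true terms: 0.018543 + 0.012102 = 0.030645
Denominator P(strain alarm): 0.04*0.66*0.96 + 0.7024*0.66*0.04 + 0.6448*0.34*0.96 + 0.889888*0.34*0.04 = 0.266452
P(overloaded truck | strain alarm) = 0.030645/0.266452 ≈ 0.1150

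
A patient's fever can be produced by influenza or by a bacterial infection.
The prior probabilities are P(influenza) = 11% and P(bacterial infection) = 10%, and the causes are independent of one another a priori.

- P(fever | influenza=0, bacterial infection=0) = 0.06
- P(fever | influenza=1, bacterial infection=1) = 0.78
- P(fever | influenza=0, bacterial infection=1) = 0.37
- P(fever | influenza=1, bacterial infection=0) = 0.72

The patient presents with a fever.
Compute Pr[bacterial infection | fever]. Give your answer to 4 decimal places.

Pr[bacterial infection | fever] ≈ 0.2581

P(fever) = 0.06*0.89*0.9 + 0.37*0.89*0.1 + 0.72*0.11*0.9 + 0.78*0.11*0.1 = 0.048060 + 0.032930 + 0.071280 + 0.008580 = 0.160850
Restricting to configurations with bacterial infection present: 0.032930 + 0.008580 = 0.041510.
P(bacterial infection | fever) = 0.041510 / 0.160850 ≈ 0.2581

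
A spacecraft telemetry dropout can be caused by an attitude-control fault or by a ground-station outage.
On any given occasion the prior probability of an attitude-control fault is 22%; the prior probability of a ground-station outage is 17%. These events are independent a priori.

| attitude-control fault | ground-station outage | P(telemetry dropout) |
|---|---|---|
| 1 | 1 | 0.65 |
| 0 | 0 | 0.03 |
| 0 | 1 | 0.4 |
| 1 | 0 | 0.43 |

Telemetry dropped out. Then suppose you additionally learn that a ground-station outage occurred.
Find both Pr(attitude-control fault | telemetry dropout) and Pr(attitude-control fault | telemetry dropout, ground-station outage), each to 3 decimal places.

Pr(attitude-control fault | telemetry dropout) ≈ 0.587; Pr(attitude-control fault | telemetry dropout, ground-station outage) ≈ 0.314

P(telemetry dropout) = 0.03*0.78*0.83 + 0.4*0.78*0.17 + 0.43*0.22*0.83 + 0.65*0.22*0.17 = 0.019422 + 0.053040 + 0.078518 + 0.024310 = 0.175290
Restricting to configurations with attitude-control fault present: 0.078518 + 0.024310 = 0.102828.
P(attitude-control fault | telemetry dropout) = 0.102828 / 0.175290 ≈ 0.587

Now also conditioning on ground-station outage=true:
Enumerate both values of attitude-control fault and weight by the priors:
  P(telemetry dropout | ground-station outage) = 0.4·0.78 + 0.65·0.22
        = 0.312000 + 0.143000 = 0.455000
Keeping only the attitude-control fault-present terms gives 0.143000, so
  P(attitude-control fault | telemetry dropout, ground-station outage) = 0.143000 / 0.455000 ≈ 0.314
The drop from 0.587 to 0.314 is the explaining-away (discounting) effect.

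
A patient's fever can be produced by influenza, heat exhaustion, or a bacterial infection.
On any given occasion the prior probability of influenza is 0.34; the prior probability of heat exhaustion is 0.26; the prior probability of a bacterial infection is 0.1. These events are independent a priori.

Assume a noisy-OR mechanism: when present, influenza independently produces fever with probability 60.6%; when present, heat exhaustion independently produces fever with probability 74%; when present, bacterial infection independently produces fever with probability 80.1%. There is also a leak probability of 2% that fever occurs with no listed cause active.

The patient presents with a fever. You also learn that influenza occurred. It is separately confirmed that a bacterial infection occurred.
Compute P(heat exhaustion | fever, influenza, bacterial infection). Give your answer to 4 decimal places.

P(heat exhaustion | fever, influenza, bacterial infection) ≈ 0.2717

Under noisy-OR, P(fever | causes) = 1 − (1−0.02)·∏(1−qᵢ) over the active causes.
Sum P(fever|·) weighted by the priors over both values of heat exhaustion:
  P(fever | influenza, bacterial infection) = 0.923162×0.74 + 0.980022×0.26
        = 0.683140 + 0.254806 = 0.937946
Keeping only the heat exhaustion-present terms gives 0.254806, so
  P(heat exhaustion | fever, influenza, bacterial infection) = 0.254806 / 0.937946 ≈ 0.2717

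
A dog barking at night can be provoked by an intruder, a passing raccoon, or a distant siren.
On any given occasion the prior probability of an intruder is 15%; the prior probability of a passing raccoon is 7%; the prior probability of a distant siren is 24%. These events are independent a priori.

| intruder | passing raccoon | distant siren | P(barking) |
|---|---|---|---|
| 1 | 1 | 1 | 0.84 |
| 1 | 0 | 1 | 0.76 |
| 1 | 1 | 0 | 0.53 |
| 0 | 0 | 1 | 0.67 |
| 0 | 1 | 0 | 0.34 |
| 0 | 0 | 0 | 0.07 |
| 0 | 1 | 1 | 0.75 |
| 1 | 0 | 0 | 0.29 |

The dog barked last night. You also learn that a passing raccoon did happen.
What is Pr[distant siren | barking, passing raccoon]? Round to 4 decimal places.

Enumerate the 4 (intruder, distant siren) configurations and weight by the priors:
  P(barking | passing raccoon) = 0.34×0.85×0.76 + 0.75×0.85×0.24 + 0.53×0.15×0.76 + 0.84×0.15×0.24
        = 0.219640 + 0.153000 + 0.060420 + 0.030240 = 0.463300
Configurations with distant siren contribute 0.183240, so
  P(distant siren | barking, passing raccoon) = 0.183240 / 0.463300 ≈ 0.3955

Pr[distant siren | barking, passing raccoon] ≈ 0.3955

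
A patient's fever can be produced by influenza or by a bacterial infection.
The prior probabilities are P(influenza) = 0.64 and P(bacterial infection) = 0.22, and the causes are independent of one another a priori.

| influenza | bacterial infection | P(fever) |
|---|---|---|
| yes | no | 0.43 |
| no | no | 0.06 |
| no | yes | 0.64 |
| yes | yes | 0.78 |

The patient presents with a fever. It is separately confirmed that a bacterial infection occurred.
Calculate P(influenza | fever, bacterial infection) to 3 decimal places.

By total probability over both values of influenza:
  P(fever | bacterial infection) = 0.64·0.36 + 0.78·0.64
        = 0.230400 + 0.499200 = 0.729600
Keeping only the influenza-present terms gives 0.499200, so
  P(influenza | fever, bacterial infection) = 0.499200 / 0.729600 ≈ 0.684

P(influenza | fever, bacterial infection) ≈ 0.684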